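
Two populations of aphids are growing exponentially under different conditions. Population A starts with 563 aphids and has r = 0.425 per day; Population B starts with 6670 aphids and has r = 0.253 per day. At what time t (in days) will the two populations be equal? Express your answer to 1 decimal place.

14.4 days

Set 563·e^(0.425t) = 6670·e^(0.253t).
e^((0.425 − 0.253)t) = 6670/563 → e^(0.172·t) = 11.847.
0.172·t = ln(11.847) = 2.4721, so t = 2.4721/0.172 = 14.373.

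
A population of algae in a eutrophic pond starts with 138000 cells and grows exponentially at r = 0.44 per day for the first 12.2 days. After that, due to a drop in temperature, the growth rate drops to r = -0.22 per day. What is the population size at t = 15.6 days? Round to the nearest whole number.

14006176 cells

Phase 1: N(12.2) = 138000·e^(0.44×12.2) = 138000·e^5.368 = 2.959183×10^7.
Phase 2 runs for 15.6 − 12.2 = 3.4 days at r = -0.22.
N(15.6) = 2.959183×10^7·e^(-0.22×3.4) = 2.959183×10^7·e^-0.748 = 1.400618×10^7.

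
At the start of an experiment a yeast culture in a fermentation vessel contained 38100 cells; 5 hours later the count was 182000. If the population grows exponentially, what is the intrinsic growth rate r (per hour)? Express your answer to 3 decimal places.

From N(t) = N₀·e^(rt): e^(r·5) = 182000/38100 = 4.7769.
r·5 = ln(4.7769) = 1.5638, so r = 1.5638/5 = 0.31276.

0.313 per hour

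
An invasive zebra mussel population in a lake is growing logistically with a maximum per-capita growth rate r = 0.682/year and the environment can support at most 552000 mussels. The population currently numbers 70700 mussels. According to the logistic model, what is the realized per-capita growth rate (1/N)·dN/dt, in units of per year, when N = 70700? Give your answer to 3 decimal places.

0.595 per year

(1/N)·dN/dt = r(1 − N/K) = 0.682 × (1 − 70700/552000).
= 0.682 × 0.87192 = 0.59465.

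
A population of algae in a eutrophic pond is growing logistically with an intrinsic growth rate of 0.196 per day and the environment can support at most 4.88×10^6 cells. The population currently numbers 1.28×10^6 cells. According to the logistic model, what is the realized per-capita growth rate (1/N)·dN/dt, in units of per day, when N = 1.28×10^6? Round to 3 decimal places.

(1/N)·dN/dt = r(1 − N/K) = 0.196 × (1 − 1.28×10^6/4.88×10^6).
= 0.196 × 0.7377 = 0.14459.

0.145 per day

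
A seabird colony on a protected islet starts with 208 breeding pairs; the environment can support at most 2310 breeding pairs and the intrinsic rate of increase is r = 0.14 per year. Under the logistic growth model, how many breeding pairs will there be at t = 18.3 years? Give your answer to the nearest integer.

A = (K − N₀)/N₀ = (2310 − 208)/208 = 10.106.
N(t) = K/(1 + A·e^(−rt)) = 2310/(1 + 10.106×e^(−0.14×18.3)).
e^(−2.562) = 0.07715; denominator = 1 + 10.106×0.07715 = 1.7797.
N = 2310/1.7797 = 1298.

1298 breeding pairs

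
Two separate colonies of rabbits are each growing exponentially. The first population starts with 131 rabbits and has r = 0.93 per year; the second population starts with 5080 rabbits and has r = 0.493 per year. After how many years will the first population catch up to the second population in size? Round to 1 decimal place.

8.4 years

Set 131·e^(0.93t) = 5080·e^(0.493t).
e^((0.93 − 0.493)t) = 5080/131 → e^(0.437·t) = 38.779.
0.437·t = ln(38.779) = 3.6579, so t = 3.6579/0.437 = 8.3704.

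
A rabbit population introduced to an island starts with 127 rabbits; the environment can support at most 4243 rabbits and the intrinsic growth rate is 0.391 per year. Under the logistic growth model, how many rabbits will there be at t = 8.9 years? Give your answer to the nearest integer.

2123 rabbits

A = (K − N₀)/N₀ = (4243 − 127)/127 = 32.409.
N(t) = K/(1 + A·e^(−rt)) = 4243/(1 + 32.409×e^(−0.391×8.9)).
e^(−3.48) = 0.03081; denominator = 1 + 32.409×0.03081 = 1.9986.
N = 4243/1.9986 = 2123.04.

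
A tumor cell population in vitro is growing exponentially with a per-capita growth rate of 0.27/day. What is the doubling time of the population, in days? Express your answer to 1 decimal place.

Doubling time t_d = ln(2)/r = 0.6931/0.27 = 2.5672.

2.6 days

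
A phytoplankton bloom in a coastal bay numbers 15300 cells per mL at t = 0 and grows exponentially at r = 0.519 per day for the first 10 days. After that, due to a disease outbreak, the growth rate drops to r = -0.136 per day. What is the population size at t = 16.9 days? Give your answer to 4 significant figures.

Phase 1: N(10) = 15300·e^(0.519×10) = 15300·e^5.19 = 2.745869×10^6.
Phase 2 runs for 16.9 − 10 = 6.9 days at r = -0.136.
N(16.9) = 2.745869×10^6·e^(-0.136×6.9) = 2.745869×10^6·e^-0.9384 = 1.07433×10^6.

1074000 cells per mL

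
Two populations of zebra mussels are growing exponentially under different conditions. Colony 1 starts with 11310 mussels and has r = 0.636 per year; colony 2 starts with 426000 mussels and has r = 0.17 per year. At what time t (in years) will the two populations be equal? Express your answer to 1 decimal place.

7.8 years

Set 11310·e^(0.636t) = 426000·e^(0.17t).
e^((0.636 − 0.17)t) = 426000/11310 → e^(0.466·t) = 37.666.
0.466·t = ln(37.666) = 3.6288, so t = 3.6288/0.466 = 7.787.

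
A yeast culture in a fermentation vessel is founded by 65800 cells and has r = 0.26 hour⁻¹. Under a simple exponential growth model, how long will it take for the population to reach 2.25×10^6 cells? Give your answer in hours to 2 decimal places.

Set N₀·e^(rt) = 2.25×10^6: e^(0.26·t) = 2.25×10^6/65800 = 34.195.
0.26·t = ln(34.195) = 3.5321, so t = 3.5321/0.26 = 13.585.

13.58 hours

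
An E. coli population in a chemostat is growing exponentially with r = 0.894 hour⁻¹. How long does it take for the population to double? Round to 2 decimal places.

Doubling time t_d = ln(2)/r = 0.6931/0.894 = 0.77533.

0.78 hours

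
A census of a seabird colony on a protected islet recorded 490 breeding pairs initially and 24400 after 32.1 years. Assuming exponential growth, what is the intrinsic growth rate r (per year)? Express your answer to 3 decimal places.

0.122 per year

From N(t) = N₀·e^(rt): e^(r·32.1) = 24400/490 = 49.796.
r·32.1 = ln(49.796) = 3.9079, so r = 3.9079/32.1 = 0.12174.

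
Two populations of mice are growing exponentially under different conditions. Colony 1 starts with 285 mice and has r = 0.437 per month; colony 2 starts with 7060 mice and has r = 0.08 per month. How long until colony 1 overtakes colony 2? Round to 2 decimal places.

Set 285·e^(0.437t) = 7060·e^(0.08t).
e^((0.437 − 0.08)t) = 7060/285 → e^(0.357·t) = 24.772.
0.357·t = ln(24.772) = 3.2097, so t = 3.2097/0.357 = 8.9908.

8.99 months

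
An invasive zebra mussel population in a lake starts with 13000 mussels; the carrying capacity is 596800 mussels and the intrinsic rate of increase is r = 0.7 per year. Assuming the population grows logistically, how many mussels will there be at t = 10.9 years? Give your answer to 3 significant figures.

584000 mussels

A = (K − N₀)/N₀ = (596800 − 13000)/13000 = 44.908.
N(t) = K/(1 + A·e^(−rt)) = 596800/(1 + 44.908×e^(−0.7×10.9)).
e^(−7.63) = 0.00048566; denominator = 1 + 44.908×0.00048566 = 1.0218.
N = 596800/1.0218 = 584062.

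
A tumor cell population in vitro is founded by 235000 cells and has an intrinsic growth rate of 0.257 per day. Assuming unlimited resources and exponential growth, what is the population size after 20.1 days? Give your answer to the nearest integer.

N(t) = N₀·e^(rt) = 235000 × e^(0.257×20.1) = 235000 × e^5.166.
e^5.166 ≈ 175.16, so N ≈ 235000 × 175.16 = 4.116261×10^7.

41162607 cells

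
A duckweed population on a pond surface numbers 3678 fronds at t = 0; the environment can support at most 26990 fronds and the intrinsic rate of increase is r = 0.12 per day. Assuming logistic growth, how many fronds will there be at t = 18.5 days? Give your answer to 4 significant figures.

A = (K − N₀)/N₀ = (26990 − 3678)/3678 = 6.3382.
N(t) = K/(1 + A·e^(−rt)) = 26990/(1 + 6.3382×e^(−0.12×18.5)).
e^(−2.22) = 0.10861; denominator = 1 + 6.3382×0.10861 = 1.6884.
N = 26990/1.6884 = 15985.7.

15990 fronds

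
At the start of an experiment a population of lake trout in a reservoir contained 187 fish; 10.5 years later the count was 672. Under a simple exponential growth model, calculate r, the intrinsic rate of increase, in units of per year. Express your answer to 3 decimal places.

From N(t) = N₀·e^(rt): e^(r·10.5) = 672/187 = 3.5936.
r·10.5 = ln(3.5936) = 1.2791, so r = 1.2791/10.5 = 0.12182.

0.122 per year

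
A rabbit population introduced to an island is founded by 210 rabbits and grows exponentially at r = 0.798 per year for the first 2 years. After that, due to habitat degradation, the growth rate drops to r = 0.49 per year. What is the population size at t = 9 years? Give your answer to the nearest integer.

Phase 1: N(2) = 210·e^(0.798×2) = 210·e^1.596 = 1035.98.
Phase 2 runs for 9 − 2 = 7 years at r = 0.49.
N(9) = 1035.98·e^(0.49×7) = 1035.98·e^3.43 = 31987.7.

31988 rabbits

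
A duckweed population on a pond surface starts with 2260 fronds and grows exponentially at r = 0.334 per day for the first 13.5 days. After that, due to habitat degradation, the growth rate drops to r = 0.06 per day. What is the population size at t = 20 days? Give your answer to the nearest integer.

303192 fronds

Phase 1: N(13.5) = 2260·e^(0.334×13.5) = 2260·e^4.509 = 205278.
Phase 2 runs for 20 − 13.5 = 6.5 days at r = 0.06.
N(20) = 205278·e^(0.06×6.5) = 205278·e^0.39 = 303192.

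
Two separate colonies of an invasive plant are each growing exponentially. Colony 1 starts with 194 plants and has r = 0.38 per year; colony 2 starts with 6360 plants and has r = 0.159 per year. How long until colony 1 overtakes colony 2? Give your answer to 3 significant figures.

15.8 years

Set 194·e^(0.38t) = 6360·e^(0.159t).
e^((0.38 − 0.159)t) = 6360/194 → e^(0.221·t) = 32.784.
0.221·t = ln(32.784) = 3.4899, so t = 3.4899/0.221 = 15.792.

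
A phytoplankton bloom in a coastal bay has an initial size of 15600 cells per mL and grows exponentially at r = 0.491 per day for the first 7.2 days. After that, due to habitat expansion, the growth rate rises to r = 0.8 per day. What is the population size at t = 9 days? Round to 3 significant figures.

Phase 1: N(7.2) = 15600·e^(0.491×7.2) = 15600·e^3.535 = 535109.
Phase 2 runs for 9 − 7.2 = 1.8 days at r = 0.8.
N(9) = 535109·e^(0.8×1.8) = 535109·e^1.44 = 2.258533×10^6.

2260000 cells per mL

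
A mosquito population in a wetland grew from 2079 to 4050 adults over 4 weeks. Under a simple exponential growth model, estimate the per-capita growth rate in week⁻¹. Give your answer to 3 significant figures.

0.167 per week

From N(t) = N₀·e^(rt): e^(r·4) = 4050/2079 = 1.9481.
r·4 = ln(1.9481) = 0.66683, so r = 0.66683/4 = 0.16671.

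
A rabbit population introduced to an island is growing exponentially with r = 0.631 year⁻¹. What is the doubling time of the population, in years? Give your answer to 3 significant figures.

Doubling time t_d = ln(2)/r = 0.6931/0.631 = 1.0985.

1.10 years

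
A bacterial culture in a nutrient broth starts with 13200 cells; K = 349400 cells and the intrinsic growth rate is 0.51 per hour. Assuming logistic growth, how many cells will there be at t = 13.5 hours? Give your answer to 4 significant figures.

A = (K − N₀)/N₀ = (349400 − 13200)/13200 = 25.47.
N(t) = K/(1 + A·e^(−rt)) = 349400/(1 + 25.47×e^(−0.51×13.5)).
e^(−6.885) = 0.001023; denominator = 1 + 25.47×0.001023 = 1.0261.
N = 349400/1.0261 = 340527.

340500 cells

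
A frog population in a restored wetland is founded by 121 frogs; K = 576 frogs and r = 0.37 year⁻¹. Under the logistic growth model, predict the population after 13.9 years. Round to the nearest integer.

A = (K − N₀)/N₀ = (576 − 121)/121 = 3.7603.
N(t) = K/(1 + A·e^(−rt)) = 576/(1 + 3.7603×e^(−0.37×13.9)).
e^(−5.143) = 0.0058401; denominator = 1 + 3.7603×0.0058401 = 1.022.
N = 576/1.022 = 563.622.

564 frogs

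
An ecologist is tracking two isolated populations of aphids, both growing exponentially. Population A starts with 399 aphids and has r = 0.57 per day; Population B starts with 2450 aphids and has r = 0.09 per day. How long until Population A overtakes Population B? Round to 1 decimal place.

3.8 days

Set 399·e^(0.57t) = 2450·e^(0.09t).
e^((0.57 − 0.09)t) = 2450/399 → e^(0.48·t) = 6.1404.
0.48·t = ln(6.1404) = 1.8149, so t = 1.8149/0.48 = 3.781.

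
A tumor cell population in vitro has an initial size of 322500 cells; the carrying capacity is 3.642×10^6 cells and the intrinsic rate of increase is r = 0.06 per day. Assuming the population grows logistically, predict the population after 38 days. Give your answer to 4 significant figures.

A = (K − N₀)/N₀ = (3.642×10^6 − 322500)/322500 = 10.293.
N(t) = K/(1 + A·e^(−rt)) = 3.642×10^6/(1 + 10.293×e^(−0.06×38)).
e^(−2.28) = 0.10228; denominator = 1 + 10.293×0.10228 = 2.0528.
N = 3.642×10^6/2.0528 = 1.77415×10^6.

1774000 cells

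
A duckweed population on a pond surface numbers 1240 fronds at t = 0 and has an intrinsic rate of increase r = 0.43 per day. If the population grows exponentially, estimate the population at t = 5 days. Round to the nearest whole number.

10645 fronds

N(t) = N₀·e^(rt) = 1240 × e^(0.43×5) = 1240 × e^2.15.
e^2.15 ≈ 8.5849, so N ≈ 1240 × 8.5849 = 10645.2.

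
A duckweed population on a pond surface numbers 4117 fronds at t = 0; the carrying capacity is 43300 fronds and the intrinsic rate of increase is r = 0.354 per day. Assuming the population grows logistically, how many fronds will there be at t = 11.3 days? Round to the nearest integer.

36874 fronds

A = (K − N₀)/N₀ = (43300 − 4117)/4117 = 9.5174.
N(t) = K/(1 + A·e^(−rt)) = 43300/(1 + 9.5174×e^(−0.354×11.3)).
e^(−4) = 0.018312; denominator = 1 + 9.5174×0.018312 = 1.1743.
N = 43300/1.1743 = 36873.6.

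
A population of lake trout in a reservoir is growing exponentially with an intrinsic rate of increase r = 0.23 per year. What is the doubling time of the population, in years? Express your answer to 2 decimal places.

Doubling time t_d = ln(2)/r = 0.6931/0.23 = 3.0137.

3.01 years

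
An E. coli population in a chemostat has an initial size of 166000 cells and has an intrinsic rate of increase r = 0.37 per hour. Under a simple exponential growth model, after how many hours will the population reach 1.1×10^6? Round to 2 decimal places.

Set N₀·e^(rt) = 1.1×10^6: e^(0.37·t) = 1.1×10^6/166000 = 6.6265.
0.37·t = ln(6.6265) = 1.8911, so t = 1.8911/0.37 = 5.111.

5.11 hours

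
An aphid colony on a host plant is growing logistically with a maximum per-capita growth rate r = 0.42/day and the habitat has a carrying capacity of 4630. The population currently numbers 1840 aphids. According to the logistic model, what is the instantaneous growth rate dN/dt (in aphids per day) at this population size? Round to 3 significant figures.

466 aphids per day

dN/dt = rN(1 − N/K) = 0.42 × 1840 × (1 − 1840/4630).
1 − 1840/4630 = 0.60259; dN/dt = 0.42 × 1840 × 0.60259 = 465.68.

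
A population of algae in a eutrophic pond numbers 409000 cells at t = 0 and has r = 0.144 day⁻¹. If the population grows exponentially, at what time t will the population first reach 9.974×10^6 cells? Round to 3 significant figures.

Set N₀·e^(rt) = 9.974×10^6: e^(0.144·t) = 9.974×10^6/409000 = 24.386.
0.144·t = ln(24.386) = 3.194, so t = 3.194/0.144 = 22.181.

22.2 days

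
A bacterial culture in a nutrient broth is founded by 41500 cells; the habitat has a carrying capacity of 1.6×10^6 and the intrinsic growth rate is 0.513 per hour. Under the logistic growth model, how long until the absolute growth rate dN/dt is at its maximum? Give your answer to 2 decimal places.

Logistic growth is fastest at N = K/2 = 800000.
A = (K − N₀)/N₀ = 37.554. Set K/(1 + A·e^(−rt)) = K/2 → A·e^(−rt) = 1.
e^(−0.513t) = 1/37.554 = 0.0266282, so t = ln(37.554)/0.513 = 3.6258/0.513 = 7.0678.

7.07 hours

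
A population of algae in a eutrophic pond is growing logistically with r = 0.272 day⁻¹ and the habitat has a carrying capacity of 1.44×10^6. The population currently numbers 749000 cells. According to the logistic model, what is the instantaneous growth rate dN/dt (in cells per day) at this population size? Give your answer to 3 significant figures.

97800 cells per day

dN/dt = rN(1 − N/K) = 0.272 × 749000 × (1 − 749000/1.44×10^6).
1 − 749000/1.44×10^6 = 0.47986; dN/dt = 0.272 × 749000 × 0.47986 = 97761.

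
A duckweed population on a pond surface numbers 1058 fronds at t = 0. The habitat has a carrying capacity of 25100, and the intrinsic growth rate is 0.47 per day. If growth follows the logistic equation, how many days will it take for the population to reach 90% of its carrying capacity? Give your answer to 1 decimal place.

11.3 days

A = (K − N₀)/N₀ = (25100 − 1058)/1058 = 22.724.
Solve 25100/(1 + 22.724·e^(−0.47t)) = 22590: 1 + 22.724·e^(−0.47t) = 1.1111, so e^(−0.47t) = 0.00488959.
−0.47·t = ln(0.00488959) = -5.3206, so t = 5.3206/0.47 = 11.321.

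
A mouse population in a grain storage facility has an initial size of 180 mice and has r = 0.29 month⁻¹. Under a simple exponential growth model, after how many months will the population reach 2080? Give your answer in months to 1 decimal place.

Set N₀·e^(rt) = 2080: e^(0.29·t) = 2080/180 = 11.556.
0.29·t = ln(11.556) = 2.4472, so t = 2.4472/0.29 = 8.4385.

8.4 months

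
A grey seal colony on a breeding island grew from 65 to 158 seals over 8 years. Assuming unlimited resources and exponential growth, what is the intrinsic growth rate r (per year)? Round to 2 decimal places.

0.11 per year

From N(t) = N₀·e^(rt): e^(r·8) = 158/65 = 2.4308.
r·8 = ln(2.4308) = 0.88821, so r = 0.88821/8 = 0.11103.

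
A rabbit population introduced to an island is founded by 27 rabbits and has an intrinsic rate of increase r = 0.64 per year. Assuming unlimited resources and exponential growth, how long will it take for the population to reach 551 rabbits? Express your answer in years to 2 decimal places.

Set N₀·e^(rt) = 551: e^(0.64·t) = 551/27 = 20.407.
0.64·t = ln(20.407) = 3.0159, so t = 3.0159/0.64 = 4.7123.

4.71 years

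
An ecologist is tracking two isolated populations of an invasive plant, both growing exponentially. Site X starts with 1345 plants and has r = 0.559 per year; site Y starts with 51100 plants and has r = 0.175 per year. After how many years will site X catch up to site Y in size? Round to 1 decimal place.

Set 1345·e^(0.559t) = 51100·e^(0.175t).
e^((0.559 − 0.175)t) = 51100/1345 → e^(0.384·t) = 37.993.
0.384·t = ln(37.993) = 3.6374, so t = 3.6374/0.384 = 9.4724.

9.5 years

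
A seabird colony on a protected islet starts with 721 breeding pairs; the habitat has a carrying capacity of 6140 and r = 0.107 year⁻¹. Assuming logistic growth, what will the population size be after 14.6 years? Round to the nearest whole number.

2384 breeding pairs

A = (K − N₀)/N₀ = (6140 − 721)/721 = 7.516.
N(t) = K/(1 + A·e^(−rt)) = 6140/(1 + 7.516×e^(−0.107×14.6)).
e^(−1.562) = 0.20967; denominator = 1 + 7.516×0.20967 = 2.5759.
N = 6140/2.5759 = 2383.63.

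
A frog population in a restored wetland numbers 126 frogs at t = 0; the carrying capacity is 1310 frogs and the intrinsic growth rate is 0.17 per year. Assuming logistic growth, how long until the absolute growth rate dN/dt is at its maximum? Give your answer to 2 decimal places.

Logistic growth is fastest at N = K/2 = 655.
A = (K − N₀)/N₀ = 9.3968. Set K/(1 + A·e^(−rt)) = K/2 → A·e^(−rt) = 1.
e^(−0.17t) = 1/9.3968 = 0.106419, so t = ln(9.3968)/0.17 = 2.2404/0.17 = 13.179.

13.18 years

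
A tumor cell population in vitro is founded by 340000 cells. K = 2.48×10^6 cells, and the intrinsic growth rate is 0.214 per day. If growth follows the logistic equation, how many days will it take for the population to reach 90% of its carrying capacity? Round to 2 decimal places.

18.86 days

A = (K − N₀)/N₀ = (2.48×10^6 − 340000)/340000 = 6.2941.
Solve 2.48×10^6/(1 + 6.2941·e^(−0.214t)) = 2.232×10^6: 1 + 6.2941·e^(−0.214t) = 1.1111, so e^(−0.214t) = 0.0176532.
−0.214·t = ln(0.0176532) = -4.0368, so t = 4.0368/0.214 = 18.864.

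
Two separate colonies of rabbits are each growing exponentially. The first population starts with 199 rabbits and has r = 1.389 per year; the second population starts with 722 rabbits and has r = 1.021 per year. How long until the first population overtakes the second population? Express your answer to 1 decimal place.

Set 199·e^(1.389t) = 722·e^(1.021t).
e^((1.389 − 1.021)t) = 722/199 → e^(0.368·t) = 3.6281.
0.368·t = ln(3.6281) = 1.2887, so t = 1.2887/0.368 = 3.502.

3.5 years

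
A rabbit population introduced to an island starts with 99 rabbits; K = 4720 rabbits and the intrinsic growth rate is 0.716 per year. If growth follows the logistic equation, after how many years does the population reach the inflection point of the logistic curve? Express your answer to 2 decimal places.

Logistic growth is fastest at N = K/2 = 2360.
A = (K − N₀)/N₀ = 46.677. Set K/(1 + A·e^(−rt)) = K/2 → A·e^(−rt) = 1.
e^(−0.716t) = 1/46.677 = 0.0214239, so t = ln(46.677)/0.716 = 3.8432/0.716 = 5.3677.

5.37 years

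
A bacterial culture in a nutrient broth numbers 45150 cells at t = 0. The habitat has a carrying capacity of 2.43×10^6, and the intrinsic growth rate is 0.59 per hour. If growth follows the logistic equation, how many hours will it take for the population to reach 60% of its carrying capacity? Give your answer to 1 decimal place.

7.4 hours

A = (K − N₀)/N₀ = (2.43×10^6 − 45150)/45150 = 52.821.
Solve 2.43×10^6/(1 + 52.821·e^(−0.59t)) = 1.458×10^6: 1 + 52.821·e^(−0.59t) = 1.6667, so e^(−0.59t) = 0.0126213.
−0.59·t = ln(0.0126213) = -4.3724, so t = 4.3724/0.59 = 7.4108.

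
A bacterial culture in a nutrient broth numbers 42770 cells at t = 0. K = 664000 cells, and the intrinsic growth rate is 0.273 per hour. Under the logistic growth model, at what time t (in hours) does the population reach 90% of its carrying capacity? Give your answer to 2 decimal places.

17.85 hours

A = (K − N₀)/N₀ = (664000 − 42770)/42770 = 14.525.
Solve 664000/(1 + 14.525·e^(−0.273t)) = 597600: 1 + 14.525·e^(−0.273t) = 1.1111, so e^(−0.273t) = 0.0076497.
−0.273·t = ln(0.0076497) = -4.8731, so t = 4.8731/0.273 = 17.85.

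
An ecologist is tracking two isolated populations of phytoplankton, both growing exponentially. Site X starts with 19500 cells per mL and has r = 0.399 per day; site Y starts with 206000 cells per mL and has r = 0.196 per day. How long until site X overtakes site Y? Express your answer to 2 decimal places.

11.61 days

Set 19500·e^(0.399t) = 206000·e^(0.196t).
e^((0.399 − 0.196)t) = 206000/19500 → e^(0.203·t) = 10.564.
0.203·t = ln(10.564) = 2.3575, so t = 2.3575/0.203 = 11.613.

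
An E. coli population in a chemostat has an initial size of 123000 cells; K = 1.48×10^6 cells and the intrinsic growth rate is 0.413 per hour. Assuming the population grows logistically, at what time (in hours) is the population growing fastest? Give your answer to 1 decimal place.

Logistic growth is fastest at N = K/2 = 740000.
A = (K − N₀)/N₀ = 11.033. Set K/(1 + A·e^(−rt)) = K/2 → A·e^(−rt) = 1.
e^(−0.413t) = 1/11.033 = 0.0906411, so t = ln(11.033)/0.413 = 2.4008/0.413 = 5.8132.

5.8 hours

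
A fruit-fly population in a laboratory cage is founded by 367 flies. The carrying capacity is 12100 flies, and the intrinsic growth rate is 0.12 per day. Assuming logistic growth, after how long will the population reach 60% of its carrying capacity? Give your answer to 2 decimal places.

A = (K − N₀)/N₀ = (12100 − 367)/367 = 31.97.
Solve 12100/(1 + 31.97·e^(−0.12t)) = 7260: 1 + 31.97·e^(−0.12t) = 1.6667, so e^(−0.12t) = 0.0208529.
−0.12·t = ln(0.0208529) = -3.8703, so t = 3.8703/0.12 = 32.252.

32.25 days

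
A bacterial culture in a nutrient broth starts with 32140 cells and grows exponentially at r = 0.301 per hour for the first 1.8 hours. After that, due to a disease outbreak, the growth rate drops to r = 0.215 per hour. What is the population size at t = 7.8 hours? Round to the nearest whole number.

200718 cells

Phase 1: N(1.8) = 32140·e^(0.301×1.8) = 32140·e^0.5418 = 55251.8.
Phase 2 runs for 7.8 − 1.8 = 6 hours at r = 0.215.
N(7.8) = 55251.8·e^(0.215×6) = 55251.8·e^1.29 = 200718.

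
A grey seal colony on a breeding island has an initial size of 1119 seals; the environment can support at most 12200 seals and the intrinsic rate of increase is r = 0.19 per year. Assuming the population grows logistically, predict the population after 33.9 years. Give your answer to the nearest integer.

A = (K − N₀)/N₀ = (12200 − 1119)/1119 = 9.9026.
N(t) = K/(1 + A·e^(−rt)) = 12200/(1 + 9.9026×e^(−0.19×33.9)).
e^(−6.441) = 0.0015948; denominator = 1 + 9.9026×0.0015948 = 1.0158.
N = 12200/1.0158 = 12010.3.

12010 seals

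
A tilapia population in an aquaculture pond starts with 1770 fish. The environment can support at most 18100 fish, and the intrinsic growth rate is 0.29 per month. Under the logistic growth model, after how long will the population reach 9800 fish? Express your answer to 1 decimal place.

8.2 months

A = (K − N₀)/N₀ = (18100 − 1770)/1770 = 9.226.
Solve 18100/(1 + 9.226·e^(−0.29t)) = 9800: 1 + 9.226·e^(−0.29t) = 1.8469, so e^(−0.29t) = 0.0917992.
−0.29·t = ln(0.0917992) = -2.3882, so t = 2.3882/0.29 = 8.235.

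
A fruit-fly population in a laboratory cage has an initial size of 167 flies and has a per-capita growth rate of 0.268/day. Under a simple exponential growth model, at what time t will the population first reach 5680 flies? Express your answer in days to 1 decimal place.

Set N₀·e^(rt) = 5680: e^(0.268·t) = 5680/167 = 34.012.
0.268·t = ln(34.012) = 3.5267, so t = 3.5267/0.268 = 13.159.

13.2 days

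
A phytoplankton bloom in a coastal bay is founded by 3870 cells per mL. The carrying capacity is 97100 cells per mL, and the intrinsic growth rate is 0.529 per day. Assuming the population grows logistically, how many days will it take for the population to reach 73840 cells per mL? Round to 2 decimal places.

A = (K − N₀)/N₀ = (97100 − 3870)/3870 = 24.09.
Solve 97100/(1 + 24.09·e^(−0.529t)) = 73840: 1 + 24.09·e^(−0.529t) = 1.315, so e^(−0.529t) = 0.013076.
−0.529·t = ln(0.013076) = -4.337, so t = 4.337/0.529 = 8.1985.

8.20 days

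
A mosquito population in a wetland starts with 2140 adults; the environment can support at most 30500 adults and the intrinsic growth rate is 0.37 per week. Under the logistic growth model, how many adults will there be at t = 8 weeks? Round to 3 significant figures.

A = (K − N₀)/N₀ = (30500 − 2140)/2140 = 13.252.
N(t) = K/(1 + A·e^(−rt)) = 30500/(1 + 13.252×e^(−0.37×8)).
e^(−2.96) = 0.051819; denominator = 1 + 13.252×0.051819 = 1.6867.
N = 30500/1.6867 = 18082.4.

18100 adults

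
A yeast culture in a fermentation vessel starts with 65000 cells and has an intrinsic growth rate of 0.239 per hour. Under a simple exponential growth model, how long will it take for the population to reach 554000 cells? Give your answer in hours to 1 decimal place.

Set N₀·e^(rt) = 554000: e^(0.239·t) = 554000/65000 = 8.5231.
0.239·t = ln(8.5231) = 2.1428, so t = 2.1428/0.239 = 8.9656.

9.0 hours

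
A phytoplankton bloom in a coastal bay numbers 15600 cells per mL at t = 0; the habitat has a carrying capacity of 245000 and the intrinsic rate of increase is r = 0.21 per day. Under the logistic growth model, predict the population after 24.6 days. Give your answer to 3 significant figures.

226000 cells per mL

A = (K − N₀)/N₀ = (245000 − 15600)/15600 = 14.705.
N(t) = K/(1 + A·e^(−rt)) = 245000/(1 + 14.705×e^(−0.21×24.6)).
e^(−5.166) = 0.0057074; denominator = 1 + 14.705×0.0057074 = 1.0839.
N = 245000/1.0839 = 226030.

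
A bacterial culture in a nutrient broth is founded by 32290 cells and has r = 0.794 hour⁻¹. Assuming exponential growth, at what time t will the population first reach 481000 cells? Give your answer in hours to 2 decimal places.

3.40 hours

Set N₀·e^(rt) = 481000: e^(0.794·t) = 481000/32290 = 14.896.
0.794·t = ln(14.896) = 2.7011, so t = 2.7011/0.794 = 3.4019.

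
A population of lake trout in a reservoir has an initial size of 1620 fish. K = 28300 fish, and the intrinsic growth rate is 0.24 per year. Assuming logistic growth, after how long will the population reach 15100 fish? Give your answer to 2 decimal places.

A = (K − N₀)/N₀ = (28300 − 1620)/1620 = 16.469.
Solve 28300/(1 + 16.469·e^(−0.24t)) = 15100: 1 + 16.469·e^(−0.24t) = 1.8742, so e^(−0.24t) = 0.0530794.
−0.24·t = ln(0.0530794) = -2.936, so t = 2.936/0.24 = 12.233.

12.23 years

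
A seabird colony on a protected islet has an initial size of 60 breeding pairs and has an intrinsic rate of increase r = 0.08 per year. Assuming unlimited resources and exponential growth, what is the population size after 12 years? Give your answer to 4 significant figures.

156.7 breeding pairs

N(t) = N₀·e^(rt) = 60 × e^(0.08×12) = 60 × e^0.96.
e^0.96 ≈ 2.6117, so N ≈ 60 × 2.6117 = 156.702.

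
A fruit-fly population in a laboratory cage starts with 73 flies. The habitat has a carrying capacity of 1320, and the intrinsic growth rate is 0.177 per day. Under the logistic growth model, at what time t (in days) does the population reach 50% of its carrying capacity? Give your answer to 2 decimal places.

A = (K − N₀)/N₀ = (1320 − 73)/73 = 17.082.
Solve 1320/(1 + 17.082·e^(−0.177t)) = 660: 1 + 17.082·e^(−0.177t) = 2, so e^(−0.177t) = 0.0585405.
−0.177·t = ln(0.0585405) = -2.838, so t = 2.838/0.177 = 16.034.

16.03 days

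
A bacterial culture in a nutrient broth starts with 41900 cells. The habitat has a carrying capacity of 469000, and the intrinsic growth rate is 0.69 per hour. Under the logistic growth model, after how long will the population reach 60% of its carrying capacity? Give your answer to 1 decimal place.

A = (K − N₀)/N₀ = (469000 − 41900)/41900 = 10.193.
Solve 469000/(1 + 10.193·e^(−0.69t)) = 281400: 1 + 10.193·e^(−0.69t) = 1.6667, so e^(−0.69t) = 0.0654023.
−0.69·t = ln(0.0654023) = -2.7272, so t = 2.7272/0.69 = 3.9525.

4.0 hours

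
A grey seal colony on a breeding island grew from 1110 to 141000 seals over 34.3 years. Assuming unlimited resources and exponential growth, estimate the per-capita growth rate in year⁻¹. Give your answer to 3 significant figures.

From N(t) = N₀·e^(rt): e^(r·34.3) = 141000/1110 = 127.03.
r·34.3 = ln(127.03) = 4.8444, so r = 4.8444/34.3 = 0.14124.

0.141 per year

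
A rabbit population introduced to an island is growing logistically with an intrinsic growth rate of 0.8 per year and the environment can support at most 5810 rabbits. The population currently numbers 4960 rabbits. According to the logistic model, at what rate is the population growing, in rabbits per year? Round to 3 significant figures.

dN/dt = rN(1 − N/K) = 0.8 × 4960 × (1 − 4960/5810).
1 − 4960/5810 = 0.1463; dN/dt = 0.8 × 4960 × 0.1463 = 580.52.

581 rabbits per year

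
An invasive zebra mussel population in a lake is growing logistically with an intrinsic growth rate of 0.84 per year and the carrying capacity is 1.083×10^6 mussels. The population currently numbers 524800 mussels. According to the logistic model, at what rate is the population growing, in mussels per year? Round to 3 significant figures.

227000 mussels per year

dN/dt = rN(1 − N/K) = 0.84 × 524800 × (1 − 524800/1.083×10^6).
1 − 524800/1.083×10^6 = 0.51542; dN/dt = 0.84 × 524800 × 0.51542 = 2.27214×10^5.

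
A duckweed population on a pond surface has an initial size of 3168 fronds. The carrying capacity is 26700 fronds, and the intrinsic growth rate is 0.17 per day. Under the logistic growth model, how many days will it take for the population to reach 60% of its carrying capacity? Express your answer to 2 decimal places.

A = (K − N₀)/N₀ = (26700 − 3168)/3168 = 7.428.
Solve 26700/(1 + 7.428·e^(−0.17t)) = 16020: 1 + 7.428·e^(−0.17t) = 1.6667, so e^(−0.17t) = 0.0897501.
−0.17·t = ln(0.0897501) = -2.4107, so t = 2.4107/0.17 = 14.181.

14.18 days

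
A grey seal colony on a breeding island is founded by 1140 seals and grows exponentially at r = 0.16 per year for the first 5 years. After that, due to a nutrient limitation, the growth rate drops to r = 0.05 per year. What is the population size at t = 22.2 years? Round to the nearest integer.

5996 seals

Phase 1: N(5) = 1140·e^(0.16×5) = 1140·e^0.8 = 2537.12.
Phase 2 runs for 22.2 − 5 = 17.2 years at r = 0.05.
N(22.2) = 2537.12·e^(0.05×17.2) = 2537.12·e^0.86 = 5995.61.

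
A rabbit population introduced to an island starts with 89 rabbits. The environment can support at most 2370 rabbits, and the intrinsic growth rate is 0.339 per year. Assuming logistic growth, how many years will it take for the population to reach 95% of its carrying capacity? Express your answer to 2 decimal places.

A = (K − N₀)/N₀ = (2370 − 89)/89 = 25.629.
Solve 2370/(1 + 25.629·e^(−0.339t)) = 2251.5: 1 + 25.629·e^(−0.339t) = 1.0526, so e^(−0.339t) = 0.00205358.
−0.339·t = ln(0.00205358) = -6.1882, so t = 6.1882/0.339 = 18.254.

18.25 years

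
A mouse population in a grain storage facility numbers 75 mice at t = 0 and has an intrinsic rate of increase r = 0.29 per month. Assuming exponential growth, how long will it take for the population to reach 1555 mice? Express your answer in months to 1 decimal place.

10.5 months

Set N₀·e^(rt) = 1555: e^(0.29·t) = 1555/75 = 20.733.
0.29·t = ln(20.733) = 3.0317, so t = 3.0317/0.29 = 10.454.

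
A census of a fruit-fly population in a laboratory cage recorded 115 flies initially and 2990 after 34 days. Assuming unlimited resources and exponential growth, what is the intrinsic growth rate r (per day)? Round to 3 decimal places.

0.096 per day

From N(t) = N₀·e^(rt): e^(r·34) = 2990/115 = 26.
r·34 = ln(26) = 3.2581, so r = 3.2581/34 = 0.095826.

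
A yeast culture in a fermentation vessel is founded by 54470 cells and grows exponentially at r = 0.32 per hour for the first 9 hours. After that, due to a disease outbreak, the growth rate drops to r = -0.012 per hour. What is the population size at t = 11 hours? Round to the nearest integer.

Phase 1: N(9) = 54470·e^(0.32×9) = 54470·e^2.88 = 970343.
Phase 2 runs for 11 − 9 = 2 hours at r = -0.012.
N(11) = 970343·e^(-0.012×2) = 970343·e^-0.024 = 947332.

947332 cells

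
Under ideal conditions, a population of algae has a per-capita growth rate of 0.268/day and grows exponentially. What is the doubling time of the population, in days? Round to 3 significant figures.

2.59 days

Doubling time t_d = ln(2)/r = 0.6931/0.268 = 2.5864.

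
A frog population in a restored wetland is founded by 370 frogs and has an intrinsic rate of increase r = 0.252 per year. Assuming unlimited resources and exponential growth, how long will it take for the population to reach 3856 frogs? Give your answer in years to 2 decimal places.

9.30 years

Set N₀·e^(rt) = 3856: e^(0.252·t) = 3856/370 = 10.422.
0.252·t = ln(10.422) = 2.3439, so t = 2.3439/0.252 = 9.3011.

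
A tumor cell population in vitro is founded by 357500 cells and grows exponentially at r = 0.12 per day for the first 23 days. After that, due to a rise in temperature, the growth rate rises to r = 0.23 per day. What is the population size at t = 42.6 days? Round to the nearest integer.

Phase 1: N(23) = 357500·e^(0.12×23) = 357500·e^2.76 = 5.648444×10^6.
Phase 2 runs for 42.6 − 23 = 19.6 days at r = 0.23.
N(42.6) = 5.648444×10^6·e^(0.23×19.6) = 5.648444×10^6·e^4.508 = 5.125407×10^8.

512540680 cells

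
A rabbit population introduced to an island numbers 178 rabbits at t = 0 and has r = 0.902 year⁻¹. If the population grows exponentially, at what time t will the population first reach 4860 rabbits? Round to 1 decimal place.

Set N₀·e^(rt) = 4860: e^(0.902·t) = 4860/178 = 27.303.
0.902·t = ln(27.303) = 3.307, so t = 3.307/0.902 = 3.6663.

3.7 years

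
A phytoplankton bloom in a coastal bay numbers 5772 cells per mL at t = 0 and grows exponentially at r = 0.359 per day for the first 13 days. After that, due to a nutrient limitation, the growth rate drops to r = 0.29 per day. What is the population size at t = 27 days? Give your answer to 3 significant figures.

35600000 cells per mL

Phase 1: N(13) = 5772·e^(0.359×13) = 5772·e^4.667 = 614015.
Phase 2 runs for 27 − 13 = 14 days at r = 0.29.
N(27) = 614015·e^(0.29×14) = 614015·e^4.06 = 3.559707×10^7.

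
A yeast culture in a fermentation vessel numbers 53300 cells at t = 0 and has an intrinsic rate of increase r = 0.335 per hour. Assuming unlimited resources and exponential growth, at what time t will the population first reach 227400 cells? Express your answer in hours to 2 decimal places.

Set N₀·e^(rt) = 227400: e^(0.335·t) = 227400/53300 = 4.2664.
0.335·t = ln(4.2664) = 1.4508, so t = 1.4508/0.335 = 4.3307.

4.33 hours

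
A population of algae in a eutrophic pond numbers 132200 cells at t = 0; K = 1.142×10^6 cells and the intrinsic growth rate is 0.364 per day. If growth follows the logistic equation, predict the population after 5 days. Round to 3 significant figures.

A = (K − N₀)/N₀ = (1.142×10^6 − 132200)/132200 = 7.6384.
N(t) = K/(1 + A·e^(−rt)) = 1.142×10^6/(1 + 7.6384×e^(−0.364×5)).
e^(−1.82) = 0.16203; denominator = 1 + 7.6384×0.16203 = 2.2376.
N = 1.142×10^6/2.2376 = 510363.

510000 cells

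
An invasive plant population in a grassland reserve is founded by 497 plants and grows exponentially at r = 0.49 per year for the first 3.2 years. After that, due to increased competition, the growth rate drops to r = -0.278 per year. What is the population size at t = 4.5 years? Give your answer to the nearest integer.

Phase 1: N(3.2) = 497·e^(0.49×3.2) = 497·e^1.568 = 2384.13.
Phase 2 runs for 4.5 − 3.2 = 1.3 years at r = -0.278.
N(4.5) = 2384.13·e^(-0.278×1.3) = 2384.13·e^-0.3614 = 1661.02.

1661 plants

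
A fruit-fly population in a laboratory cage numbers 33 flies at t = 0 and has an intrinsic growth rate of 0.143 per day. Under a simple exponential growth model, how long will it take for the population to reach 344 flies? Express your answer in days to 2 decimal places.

16.39 days

Set N₀·e^(rt) = 344: e^(0.143·t) = 344/33 = 10.424.
0.143·t = ln(10.424) = 2.3441, so t = 2.3441/0.143 = 16.393.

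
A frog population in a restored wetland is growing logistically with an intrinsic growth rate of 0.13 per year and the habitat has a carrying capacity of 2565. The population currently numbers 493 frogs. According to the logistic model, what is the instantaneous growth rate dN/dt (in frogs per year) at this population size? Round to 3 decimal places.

dN/dt = rN(1 − N/K) = 0.13 × 493 × (1 − 493/2565).
1 − 493/2565 = 0.8078; dN/dt = 0.13 × 493 × 0.8078 = 51.772.

51.772 frogs per year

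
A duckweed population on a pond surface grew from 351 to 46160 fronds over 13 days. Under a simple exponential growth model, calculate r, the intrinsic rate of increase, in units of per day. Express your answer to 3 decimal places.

From N(t) = N₀·e^(rt): e^(r·13) = 46160/351 = 131.51.
r·13 = ln(131.51) = 4.8791, so r = 4.8791/13 = 0.37531.

0.375 per day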